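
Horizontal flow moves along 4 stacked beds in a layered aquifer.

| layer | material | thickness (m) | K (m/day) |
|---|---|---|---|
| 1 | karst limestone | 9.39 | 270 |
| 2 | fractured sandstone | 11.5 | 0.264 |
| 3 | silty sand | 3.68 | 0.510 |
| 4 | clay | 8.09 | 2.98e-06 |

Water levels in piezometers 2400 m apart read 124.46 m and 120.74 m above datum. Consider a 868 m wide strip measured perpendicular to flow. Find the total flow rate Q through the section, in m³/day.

3420

Flow is parallel to layering, so each bed carries its own Darcy discharge and the transmissivities add.
Σ(K_i·b_i) = 270×9.39 + 0.264×11.5 + 0.510×3.68 + 2.98e-06×8.09 = 2540 m²/day.
Hydraulic gradient i = (124.46 − 120.74) / 2400 = 3.72 / 2400 = 0.001550.
Q = Σ(K_i·b_i) · W · i = 2540 × 868 × 0.001550 = 3418 m³/day.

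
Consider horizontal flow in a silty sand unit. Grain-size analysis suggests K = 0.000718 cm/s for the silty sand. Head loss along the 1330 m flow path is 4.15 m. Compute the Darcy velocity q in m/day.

0.00194

Convert K: 0.000718 cm/s × 864 = 0.6204 m/day.
Hydraulic gradient i = Δh / L = 4.15 / 1330 = 0.003120.
Specific discharge q = K · i = 0.6204 × 0.003120 = 0.001936 m/day.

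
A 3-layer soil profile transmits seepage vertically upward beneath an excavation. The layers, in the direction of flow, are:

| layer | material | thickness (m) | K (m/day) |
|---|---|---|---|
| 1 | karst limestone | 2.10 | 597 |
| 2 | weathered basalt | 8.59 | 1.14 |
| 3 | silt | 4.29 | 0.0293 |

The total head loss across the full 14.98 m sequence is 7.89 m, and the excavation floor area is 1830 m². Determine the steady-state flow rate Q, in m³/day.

93.8

Flow is perpendicular to layering, so the layers act in series and the equivalent K is the thickness-weighted harmonic mean.
Total thickness L = 2.10 + 8.59 + 4.29 = 14.98 m.
Σ(b_i/K_i) = 2.10/597 + 8.59/1.14 + 4.29/0.0293 = 154.0 d.
K_eq = L / Σ(b_i/K_i) = 14.98 / 154.0 = 0.09730 m/day.
Q = K_eq · A · (Δh/L) = 0.09730 × 1830 × (7.89/14.98) = 93.79 m³/day.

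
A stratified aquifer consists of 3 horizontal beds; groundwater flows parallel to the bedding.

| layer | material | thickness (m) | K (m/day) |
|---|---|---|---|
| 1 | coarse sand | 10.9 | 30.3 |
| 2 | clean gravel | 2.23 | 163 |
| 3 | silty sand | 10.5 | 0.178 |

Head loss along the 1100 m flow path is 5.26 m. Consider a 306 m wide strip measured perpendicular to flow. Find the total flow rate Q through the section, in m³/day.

Flow is parallel to layering, so each bed carries its own Darcy discharge and the transmissivities add.
Σ(K_i·b_i) = 30.3×10.9 + 163×2.23 + 0.178×10.5 = 695.6 m²/day.
Hydraulic gradient i = Δh / L = 5.26 / 1100 = 0.004782.
Q = Σ(K_i·b_i) · W · i = 695.6 × 306 × 0.004782 = 1018 m³/day.

1020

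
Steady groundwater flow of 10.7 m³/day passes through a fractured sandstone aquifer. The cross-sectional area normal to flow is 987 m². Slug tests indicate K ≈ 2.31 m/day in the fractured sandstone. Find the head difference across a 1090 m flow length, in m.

From Q = K·A·i, i = Q / (K·A) = 10.7 / (2.310 × 987.0) = 0.004693.
Head loss Δh = i · L = 0.004693 × 1090 = 5.115 m.

5.12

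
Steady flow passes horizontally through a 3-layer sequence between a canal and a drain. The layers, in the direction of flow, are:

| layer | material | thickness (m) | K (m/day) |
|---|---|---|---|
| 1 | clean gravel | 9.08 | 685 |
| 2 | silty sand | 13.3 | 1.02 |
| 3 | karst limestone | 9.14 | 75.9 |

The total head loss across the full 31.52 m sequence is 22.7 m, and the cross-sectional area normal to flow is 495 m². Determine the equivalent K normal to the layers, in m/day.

Flow is perpendicular to layering, so the layers act in series and the equivalent K is the thickness-weighted harmonic mean.
Total thickness L = 9.08 + 13.3 + 9.14 = 31.52 m.
Σ(b_i/K_i) = 9.08/685 + 13.3/1.02 + 9.14/75.9 = 13.17 d.
K_eq = L / Σ(b_i/K_i) = 31.52 / 13.17 = 2.393 m/day.

2.39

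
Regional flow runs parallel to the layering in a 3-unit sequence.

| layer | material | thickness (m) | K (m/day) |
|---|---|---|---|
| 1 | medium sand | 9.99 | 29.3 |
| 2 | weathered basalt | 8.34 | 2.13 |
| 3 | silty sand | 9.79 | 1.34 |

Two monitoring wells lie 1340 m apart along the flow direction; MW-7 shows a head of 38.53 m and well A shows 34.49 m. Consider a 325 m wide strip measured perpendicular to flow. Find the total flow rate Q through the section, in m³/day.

Flow is parallel to layering, so each bed carries its own Darcy discharge and the transmissivities add.
Σ(K_i·b_i) = 29.3×9.99 + 2.13×8.34 + 1.34×9.79 = 323.6 m²/day.
Hydraulic gradient i = (38.53 − 34.49) / 1340 = 4.04 / 1340 = 0.003015.
Q = Σ(K_i·b_i) · W · i = 323.6 × 325 × 0.003015 = 317.1 m³/day.

317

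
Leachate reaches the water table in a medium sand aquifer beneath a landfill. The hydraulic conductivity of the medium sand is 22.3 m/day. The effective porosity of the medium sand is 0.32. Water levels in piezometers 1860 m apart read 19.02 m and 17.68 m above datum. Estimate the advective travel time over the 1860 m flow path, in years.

Hydraulic gradient i = (19.02 − 17.68) / 1860 = 1.34 / 1860 = 0.0007204.
Darcy flux q = K · i = 22.30 × 0.0007204 = 0.01607 m/day.
Seepage velocity v = q / n_e = 0.01607 / 0.32 = 0.05020 m/day.
Travel time t = L / v = 1860 / 0.05020 = 37048 days = 101.4 years.

101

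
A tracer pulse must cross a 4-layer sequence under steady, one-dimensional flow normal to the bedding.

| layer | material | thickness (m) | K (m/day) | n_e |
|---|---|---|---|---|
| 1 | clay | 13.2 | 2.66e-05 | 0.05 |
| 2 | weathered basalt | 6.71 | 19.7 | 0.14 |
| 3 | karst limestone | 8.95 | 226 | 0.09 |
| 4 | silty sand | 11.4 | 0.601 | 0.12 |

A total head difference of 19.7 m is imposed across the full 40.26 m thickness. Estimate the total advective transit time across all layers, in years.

260

With flow normal to the layers, continuity requires the same specific discharge q through every layer.
Σ(b_i/K_i) = 13.2/2.66e-05 + 6.71/19.7 + 8.95/226 + 11.4/0.601 = 4.963e+05 d.
q = Δh / Σ(b_i/K_i) = 19.7 / 4.963e+05 = 3.970e-05 m/day.
In each layer the seepage velocity is v_i = q/n_i, so the layer transit time is t_i = b_i·n_i / q:
  layer 1 (clay): t_1 = 13.2 × 0.05 / 3.970e-05 = 16626 d
  layer 2 (weathered basalt): t_2 = 6.71 × 0.14 / 3.970e-05 = 23664 d
  layer 3 (karst limestone): t_3 = 8.95 × 0.09 / 3.970e-05 = 20291 d
  layer 4 (silty sand): t_4 = 11.4 × 0.12 / 3.970e-05 = 34461 d
Total t = Σ t_i = 95043 days = 260.2 years.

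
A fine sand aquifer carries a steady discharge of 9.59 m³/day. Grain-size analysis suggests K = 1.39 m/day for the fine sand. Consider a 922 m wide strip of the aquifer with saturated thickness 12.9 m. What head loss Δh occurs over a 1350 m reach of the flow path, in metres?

0.783

Cross-sectional area A = 922 × 12.9 = 11894 m².
From Q = K·A·i, i = Q / (K·A) = 9.59 / (1.390 × 11894) = 0.0005801.
Head loss Δh = i · L = 0.0005801 × 1350 = 0.7831 m.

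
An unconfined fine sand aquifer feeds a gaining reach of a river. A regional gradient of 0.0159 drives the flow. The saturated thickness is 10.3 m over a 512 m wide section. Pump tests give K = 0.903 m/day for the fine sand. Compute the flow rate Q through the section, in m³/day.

75.7

Cross-sectional area A = 512 × 10.3 = 5274 m².
Hydraulic gradient i = 0.0159.
Darcy's law: Q = K · A · i = 0.9030 × 5274 × 0.01590 = 75.72 m³/day.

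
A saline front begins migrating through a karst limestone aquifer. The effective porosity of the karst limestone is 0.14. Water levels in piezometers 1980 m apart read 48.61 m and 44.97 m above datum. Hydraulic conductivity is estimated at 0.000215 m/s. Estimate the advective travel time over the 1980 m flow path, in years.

Convert K: 0.000215 m/s × 86400 = 18.58 m/day.
Hydraulic gradient i = (48.61 − 44.97) / 1980 = 3.64 / 1980 = 0.001838.
Darcy flux q = K · i = 18.58 × 0.001838 = 0.03415 m/day.
Seepage velocity v = q / n_e = 0.03415 / 0.14 = 0.2439 m/day.
Travel time t = L / v = 1980 / 0.2439 = 8117 days = 22.22 years.

22.2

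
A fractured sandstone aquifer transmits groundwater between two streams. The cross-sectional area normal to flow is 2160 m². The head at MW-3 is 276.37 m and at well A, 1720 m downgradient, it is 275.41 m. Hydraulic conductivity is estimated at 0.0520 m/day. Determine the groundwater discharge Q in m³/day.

Hydraulic gradient i = (276.37 − 275.41) / 1720 = 0.96 / 1720 = 0.0005581.
Darcy's law: Q = K · A · i = 0.05200 × 2160 × 0.0005581 = 0.06269 m³/day.

0.0627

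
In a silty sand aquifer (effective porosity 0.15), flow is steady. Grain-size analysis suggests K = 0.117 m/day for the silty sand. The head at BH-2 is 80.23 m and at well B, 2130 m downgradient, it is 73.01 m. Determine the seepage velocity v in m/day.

Hydraulic gradient i = (80.23 − 73.01) / 2130 = 7.22 / 2130 = 0.003390.
Darcy flux q = K · i = 0.1170 × 0.003390 = 0.0003966 m/day.
Seepage velocity v = q / n_e = 0.0003966 / 0.15 = 0.002644 m/day.

0.00264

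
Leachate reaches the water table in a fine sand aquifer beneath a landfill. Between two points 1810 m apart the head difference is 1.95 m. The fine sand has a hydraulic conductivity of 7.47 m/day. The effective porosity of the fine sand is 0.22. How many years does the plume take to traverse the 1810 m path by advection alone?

135

Hydraulic gradient i = Δh / L = 1.95 / 1810 = 0.001077.
Darcy flux q = K · i = 7.470 × 0.001077 = 0.008048 m/day.
Seepage velocity v = q / n_e = 0.008048 / 0.22 = 0.03658 m/day.
Travel time t = L / v = 1810 / 0.03658 = 49479 days = 135.5 years.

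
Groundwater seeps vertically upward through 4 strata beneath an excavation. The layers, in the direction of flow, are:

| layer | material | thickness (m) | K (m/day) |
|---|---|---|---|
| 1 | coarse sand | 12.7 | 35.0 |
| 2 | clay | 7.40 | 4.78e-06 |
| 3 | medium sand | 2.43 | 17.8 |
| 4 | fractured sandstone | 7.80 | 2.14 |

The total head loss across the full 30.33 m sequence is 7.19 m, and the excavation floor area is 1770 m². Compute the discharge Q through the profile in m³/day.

0.00822

Flow is perpendicular to layering, so the layers act in series and the equivalent K is the thickness-weighted harmonic mean.
Total thickness L = 12.7 + 7.40 + 2.43 + 7.80 = 30.33 m.
Σ(b_i/K_i) = 12.7/35.0 + 7.40/4.78e-06 + 2.43/17.8 + 7.80/2.14 = 1.548e+06 d.
K_eq = L / Σ(b_i/K_i) = 30.33 / 1.548e+06 = 1.959e-05 m/day.
Q = K_eq · A · (Δh/L) = 1.959e-05 × 1770 × (7.19/30.33) = 0.008220 m³/day.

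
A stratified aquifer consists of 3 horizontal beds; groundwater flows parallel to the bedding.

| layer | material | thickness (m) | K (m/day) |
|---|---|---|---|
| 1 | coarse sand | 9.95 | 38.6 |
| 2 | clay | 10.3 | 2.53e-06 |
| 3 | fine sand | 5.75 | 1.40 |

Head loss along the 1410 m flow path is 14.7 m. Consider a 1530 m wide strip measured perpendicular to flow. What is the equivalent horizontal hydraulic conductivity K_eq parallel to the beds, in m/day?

15.1

Flow is parallel to layering, so each bed carries its own Darcy discharge and the transmissivities add.
Σ(K_i·b_i) = 38.6×9.95 + 2.53e-06×10.3 + 1.40×5.75 = 392.1 m²/day.
Total thickness b = 26.00 m, so K_eq = Σ(K_i·b_i)/b = 15.08 m/day.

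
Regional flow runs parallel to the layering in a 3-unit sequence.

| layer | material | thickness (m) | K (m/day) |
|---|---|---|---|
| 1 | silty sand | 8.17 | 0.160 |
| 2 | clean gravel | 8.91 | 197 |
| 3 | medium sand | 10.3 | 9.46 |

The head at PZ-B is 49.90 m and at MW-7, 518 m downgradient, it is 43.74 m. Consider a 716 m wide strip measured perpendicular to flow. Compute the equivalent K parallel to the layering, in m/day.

67.7

Flow is parallel to layering, so each bed carries its own Darcy discharge and the transmissivities add.
Σ(K_i·b_i) = 0.160×8.17 + 197×8.91 + 9.46×10.3 = 1854 m²/day.
Total thickness b = 27.38 m, so K_eq = Σ(K_i·b_i)/b = 67.71 m/day.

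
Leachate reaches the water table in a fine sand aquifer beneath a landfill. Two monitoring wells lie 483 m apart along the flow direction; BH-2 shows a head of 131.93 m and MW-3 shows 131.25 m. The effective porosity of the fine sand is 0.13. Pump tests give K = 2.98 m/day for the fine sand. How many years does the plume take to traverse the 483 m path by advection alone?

Hydraulic gradient i = (131.93 − 131.25) / 483 = 0.68 / 483 = 0.001408.
Darcy flux q = K · i = 2.980 × 0.001408 = 0.004195 m/day.
Seepage velocity v = q / n_e = 0.004195 / 0.13 = 0.03227 m/day.
Travel time t = L / v = 483 / 0.03227 = 14966 days = 40.98 years.

41.0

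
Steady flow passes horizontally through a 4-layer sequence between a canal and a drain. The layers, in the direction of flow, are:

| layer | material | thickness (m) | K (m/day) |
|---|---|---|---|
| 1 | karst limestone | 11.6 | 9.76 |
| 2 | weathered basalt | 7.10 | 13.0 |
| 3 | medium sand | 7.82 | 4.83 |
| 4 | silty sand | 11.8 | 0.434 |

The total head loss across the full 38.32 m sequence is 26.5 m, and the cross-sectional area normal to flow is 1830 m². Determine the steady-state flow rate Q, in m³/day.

1590

Flow is perpendicular to layering, so the layers act in series and the equivalent K is the thickness-weighted harmonic mean.
Total thickness L = 11.6 + 7.10 + 7.82 + 11.8 = 38.32 m.
Σ(b_i/K_i) = 11.6/9.76 + 7.10/13.0 + 7.82/4.83 + 11.8/0.434 = 30.54 d.
K_eq = L / Σ(b_i/K_i) = 38.32 / 30.54 = 1.255 m/day.
Q = K_eq · A · (Δh/L) = 1.255 × 1830 × (26.5/38.32) = 1588 m³/day.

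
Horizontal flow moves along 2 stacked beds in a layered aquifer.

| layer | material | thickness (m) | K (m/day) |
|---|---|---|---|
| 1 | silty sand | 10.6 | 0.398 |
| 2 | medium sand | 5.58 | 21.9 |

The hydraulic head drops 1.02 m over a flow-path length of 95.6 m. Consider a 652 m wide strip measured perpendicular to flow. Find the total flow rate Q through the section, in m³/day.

879

Flow is parallel to layering, so each bed carries its own Darcy discharge and the transmissivities add.
Σ(K_i·b_i) = 0.398×10.6 + 21.9×5.58 = 126.4 m²/day.
Hydraulic gradient i = Δh / L = 1.02 / 95.6 = 0.01067.
Q = Σ(K_i·b_i) · W · i = 126.4 × 652 × 0.01067 = 879.4 m³/day.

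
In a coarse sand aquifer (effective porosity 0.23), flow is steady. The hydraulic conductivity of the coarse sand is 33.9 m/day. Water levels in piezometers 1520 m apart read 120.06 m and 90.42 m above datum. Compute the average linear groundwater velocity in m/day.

Hydraulic gradient i = (120.06 − 90.42) / 1520 = 29.64 / 1520 = 0.01950.
Darcy flux q = K · i = 33.90 × 0.01950 = 0.6611 m/day.
Seepage velocity v = q / n_e = 0.6611 / 0.23 = 2.874 m/day.

2.87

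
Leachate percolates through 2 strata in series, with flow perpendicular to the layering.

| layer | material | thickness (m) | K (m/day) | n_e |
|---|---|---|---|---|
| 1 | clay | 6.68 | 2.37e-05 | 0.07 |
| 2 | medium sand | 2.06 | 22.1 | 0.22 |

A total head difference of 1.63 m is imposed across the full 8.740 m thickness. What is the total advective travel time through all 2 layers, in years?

436

With flow normal to the layers, continuity requires the same specific discharge q through every layer.
Σ(b_i/K_i) = 6.68/2.37e-05 + 2.06/22.1 = 2.819e+05 d.
q = Δh / Σ(b_i/K_i) = 1.63 / 2.819e+05 = 5.783e-06 m/day.
In each layer the seepage velocity is v_i = q/n_i, so the layer transit time is t_i = b_i·n_i / q:
  layer 1 (clay): t_1 = 6.68 × 0.07 / 5.783e-06 = 80857 d
  layer 2 (medium sand): t_2 = 2.06 × 0.22 / 5.783e-06 = 78367 d
Total t = Σ t_i = 1.592e+05 days = 435.9 years.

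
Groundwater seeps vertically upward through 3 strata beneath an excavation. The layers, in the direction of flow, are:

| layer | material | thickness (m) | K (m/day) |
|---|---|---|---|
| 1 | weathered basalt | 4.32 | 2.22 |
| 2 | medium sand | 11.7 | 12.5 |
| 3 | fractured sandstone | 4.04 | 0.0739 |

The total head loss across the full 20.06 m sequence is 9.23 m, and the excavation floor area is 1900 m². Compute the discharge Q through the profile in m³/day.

305

Flow is perpendicular to layering, so the layers act in series and the equivalent K is the thickness-weighted harmonic mean.
Total thickness L = 4.32 + 11.7 + 4.04 = 20.06 m.
Σ(b_i/K_i) = 4.32/2.22 + 11.7/12.5 + 4.04/0.0739 = 57.55 d.
K_eq = L / Σ(b_i/K_i) = 20.06 / 57.55 = 0.3486 m/day.
Q = K_eq · A · (Δh/L) = 0.3486 × 1900 × (9.23/20.06) = 304.7 m³/day.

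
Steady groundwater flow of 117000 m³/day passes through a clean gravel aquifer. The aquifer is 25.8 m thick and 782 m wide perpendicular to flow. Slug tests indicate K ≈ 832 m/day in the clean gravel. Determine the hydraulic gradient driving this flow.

0.00697

Cross-sectional area A = 782 × 25.8 = 20176 m².
From Q = K·A·i, i = Q / (K·A) = 117000 / (832.0 × 20176) = 0.006970.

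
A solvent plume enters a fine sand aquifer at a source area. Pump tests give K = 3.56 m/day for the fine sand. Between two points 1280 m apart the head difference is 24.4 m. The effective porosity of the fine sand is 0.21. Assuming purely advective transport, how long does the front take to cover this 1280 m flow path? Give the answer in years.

10.8

Hydraulic gradient i = Δh / L = 24.4 / 1280 = 0.01906.
Darcy flux q = K · i = 3.560 × 0.01906 = 0.06786 m/day.
Seepage velocity v = q / n_e = 0.06786 / 0.21 = 0.3232 m/day.
Travel time t = L / v = 1280 / 0.3232 = 3961 days = 10.84 years.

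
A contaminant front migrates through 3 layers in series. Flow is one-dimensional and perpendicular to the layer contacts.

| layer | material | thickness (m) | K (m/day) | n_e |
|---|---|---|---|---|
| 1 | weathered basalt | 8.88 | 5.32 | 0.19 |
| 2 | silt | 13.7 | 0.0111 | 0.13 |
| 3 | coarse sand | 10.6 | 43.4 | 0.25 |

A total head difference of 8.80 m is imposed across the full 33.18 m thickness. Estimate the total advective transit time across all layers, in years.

2.35

With flow normal to the layers, continuity requires the same specific discharge q through every layer.
Σ(b_i/K_i) = 8.88/5.32 + 13.7/0.0111 + 10.6/43.4 = 1236 d.
q = Δh / Σ(b_i/K_i) = 8.80 / 1236 = 0.007119 m/day.
In each layer the seepage velocity is v_i = q/n_i, so the layer transit time is t_i = b_i·n_i / q:
  layer 1 (weathered basalt): t_1 = 8.88 × 0.19 / 0.007119 = 237.0 d
  layer 2 (silt): t_2 = 13.7 × 0.13 / 0.007119 = 250.2 d
  layer 3 (coarse sand): t_3 = 10.6 × 0.25 / 0.007119 = 372.2 d
Total t = Σ t_i = 859.4 days = 2.353 years.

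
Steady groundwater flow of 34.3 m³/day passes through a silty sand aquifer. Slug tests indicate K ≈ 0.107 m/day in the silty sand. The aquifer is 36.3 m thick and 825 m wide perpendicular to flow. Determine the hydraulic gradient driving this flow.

0.0107

Cross-sectional area A = 825 × 36.3 = 29947 m².
From Q = K·A·i, i = Q / (K·A) = 34.3 / (0.1070 × 29947) = 0.01070.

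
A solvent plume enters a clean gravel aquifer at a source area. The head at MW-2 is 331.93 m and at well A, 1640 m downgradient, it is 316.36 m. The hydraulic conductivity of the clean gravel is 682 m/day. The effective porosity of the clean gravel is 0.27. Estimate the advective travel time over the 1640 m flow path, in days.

Hydraulic gradient i = (331.93 − 316.36) / 1640 = 15.57 / 1640 = 0.009494.
Darcy flux q = K · i = 682.0 × 0.009494 = 6.475 m/day.
Seepage velocity v = q / n_e = 6.475 / 0.27 = 23.98 m/day.
Travel time t = L / v = 1640 / 23.98 = 68.39 days.

68.4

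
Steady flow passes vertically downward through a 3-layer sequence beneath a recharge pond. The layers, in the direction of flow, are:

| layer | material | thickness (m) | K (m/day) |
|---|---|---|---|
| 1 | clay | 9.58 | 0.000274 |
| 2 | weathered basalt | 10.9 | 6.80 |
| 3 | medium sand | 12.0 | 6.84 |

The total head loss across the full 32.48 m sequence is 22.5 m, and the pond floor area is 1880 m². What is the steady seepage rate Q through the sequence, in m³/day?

Flow is perpendicular to layering, so the layers act in series and the equivalent K is the thickness-weighted harmonic mean.
Total thickness L = 9.58 + 10.9 + 12.0 = 32.48 m.
Σ(b_i/K_i) = 9.58/0.000274 + 10.9/6.80 + 12.0/6.84 = 34967 d.
K_eq = L / Σ(b_i/K_i) = 32.48 / 34967 = 0.0009289 m/day.
Q = K_eq · A · (Δh/L) = 0.0009289 × 1880 × (22.5/32.48) = 1.210 m³/day.

1.21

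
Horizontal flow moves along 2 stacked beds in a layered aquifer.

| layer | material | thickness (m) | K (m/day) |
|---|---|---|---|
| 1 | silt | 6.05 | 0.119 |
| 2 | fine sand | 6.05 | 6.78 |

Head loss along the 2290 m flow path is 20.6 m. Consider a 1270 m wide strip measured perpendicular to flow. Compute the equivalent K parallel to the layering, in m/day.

3.45

Flow is parallel to layering, so each bed carries its own Darcy discharge and the transmissivities add.
Σ(K_i·b_i) = 0.119×6.05 + 6.78×6.05 = 41.74 m²/day.
Total thickness b = 12.10 m, so K_eq = Σ(K_i·b_i)/b = 3.449 m/day.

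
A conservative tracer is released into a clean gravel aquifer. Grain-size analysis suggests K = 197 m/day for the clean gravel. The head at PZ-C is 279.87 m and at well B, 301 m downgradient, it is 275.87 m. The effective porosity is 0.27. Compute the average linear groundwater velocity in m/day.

Hydraulic gradient i = (279.87 − 275.87) / 301 = 4 / 301 = 0.01329.
Darcy flux q = K · i = 197.0 × 0.01329 = 2.618 m/day.
Seepage velocity v = q / n_e = 2.618 / 0.27 = 9.696 m/day.

9.70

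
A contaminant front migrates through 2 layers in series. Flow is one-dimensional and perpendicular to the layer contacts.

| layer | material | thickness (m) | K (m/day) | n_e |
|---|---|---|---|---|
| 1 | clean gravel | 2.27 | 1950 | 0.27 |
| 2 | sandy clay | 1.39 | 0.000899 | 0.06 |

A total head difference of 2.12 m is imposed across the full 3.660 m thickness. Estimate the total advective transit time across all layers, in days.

508

With flow normal to the layers, continuity requires the same specific discharge q through every layer.
Σ(b_i/K_i) = 2.27/1950 + 1.39/0.000899 = 1546 d.
q = Δh / Σ(b_i/K_i) = 2.12 / 1546 = 0.001371 m/day.
In each layer the seepage velocity is v_i = q/n_i, so the layer transit time is t_i = b_i·n_i / q:
  layer 1 (clean gravel): t_1 = 2.27 × 0.27 / 0.001371 = 447.0 d
  layer 2 (sandy clay): t_2 = 1.39 × 0.06 / 0.001371 = 60.83 d
Total t = Σ t_i = 507.8 days.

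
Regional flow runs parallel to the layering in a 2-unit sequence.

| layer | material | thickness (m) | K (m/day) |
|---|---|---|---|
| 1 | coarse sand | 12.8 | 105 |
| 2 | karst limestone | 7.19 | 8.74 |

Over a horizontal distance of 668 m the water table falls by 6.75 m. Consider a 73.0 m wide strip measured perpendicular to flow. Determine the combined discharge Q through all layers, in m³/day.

Flow is parallel to layering, so each bed carries its own Darcy discharge and the transmissivities add.
Σ(K_i·b_i) = 105×12.8 + 8.74×7.19 = 1407 m²/day.
Hydraulic gradient i = Δh / L = 6.75 / 668 = 0.01010.
Q = Σ(K_i·b_i) · W · i = 1407 × 73.0 × 0.01010 = 1038 m³/day.

1040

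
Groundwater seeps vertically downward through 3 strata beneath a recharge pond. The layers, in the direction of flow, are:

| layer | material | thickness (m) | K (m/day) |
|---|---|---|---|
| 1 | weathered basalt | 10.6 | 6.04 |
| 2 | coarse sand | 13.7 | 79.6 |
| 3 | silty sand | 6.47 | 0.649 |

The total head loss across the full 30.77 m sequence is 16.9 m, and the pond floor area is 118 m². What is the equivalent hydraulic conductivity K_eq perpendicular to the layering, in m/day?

2.59

Flow is perpendicular to layering, so the layers act in series and the equivalent K is the thickness-weighted harmonic mean.
Total thickness L = 10.6 + 13.7 + 6.47 = 30.77 m.
Σ(b_i/K_i) = 10.6/6.04 + 13.7/79.6 + 6.47/0.649 = 11.90 d.
K_eq = L / Σ(b_i/K_i) = 30.77 / 11.90 = 2.587 m/day.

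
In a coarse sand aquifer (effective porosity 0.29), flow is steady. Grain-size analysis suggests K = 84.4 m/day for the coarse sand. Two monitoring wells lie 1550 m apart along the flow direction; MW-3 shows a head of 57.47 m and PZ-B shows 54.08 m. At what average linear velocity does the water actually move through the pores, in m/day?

Hydraulic gradient i = (57.47 − 54.08) / 1550 = 3.39 / 1550 = 0.002187.
Darcy flux q = K · i = 84.40 × 0.002187 = 0.1846 m/day.
Seepage velocity v = q / n_e = 0.1846 / 0.29 = 0.6365 m/day.

0.637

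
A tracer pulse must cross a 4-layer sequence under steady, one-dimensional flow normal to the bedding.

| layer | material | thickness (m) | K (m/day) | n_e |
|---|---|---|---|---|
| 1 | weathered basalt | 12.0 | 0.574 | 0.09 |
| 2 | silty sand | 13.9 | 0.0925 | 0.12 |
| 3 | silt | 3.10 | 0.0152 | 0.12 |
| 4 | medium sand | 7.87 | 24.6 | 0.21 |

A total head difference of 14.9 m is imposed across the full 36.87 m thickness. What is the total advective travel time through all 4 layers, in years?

With flow normal to the layers, continuity requires the same specific discharge q through every layer.
Σ(b_i/K_i) = 12.0/0.574 + 13.9/0.0925 + 3.10/0.0152 + 7.87/24.6 = 375.4 d.
q = Δh / Σ(b_i/K_i) = 14.9 / 375.4 = 0.03969 m/day.
In each layer the seepage velocity is v_i = q/n_i, so the layer transit time is t_i = b_i·n_i / q:
  layer 1 (weathered basalt): t_1 = 12.0 × 0.09 / 0.03969 = 27.21 d
  layer 2 (silty sand): t_2 = 13.9 × 0.12 / 0.03969 = 42.03 d
  layer 3 (silt): t_3 = 3.10 × 0.12 / 0.03969 = 9.373 d
  layer 4 (medium sand): t_4 = 7.87 × 0.21 / 0.03969 = 41.64 d
Total t = Σ t_i = 120.3 days = 0.3293 years.

0.329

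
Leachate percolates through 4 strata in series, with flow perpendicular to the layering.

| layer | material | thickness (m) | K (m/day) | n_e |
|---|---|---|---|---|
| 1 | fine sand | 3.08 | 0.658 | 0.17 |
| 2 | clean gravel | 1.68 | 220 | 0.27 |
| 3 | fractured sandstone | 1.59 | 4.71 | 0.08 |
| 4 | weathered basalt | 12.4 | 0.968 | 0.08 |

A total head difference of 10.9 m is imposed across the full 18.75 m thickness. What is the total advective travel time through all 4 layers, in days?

With flow normal to the layers, continuity requires the same specific discharge q through every layer.
Σ(b_i/K_i) = 3.08/0.658 + 1.68/220 + 1.59/4.71 + 12.4/0.968 = 17.84 d.
q = Δh / Σ(b_i/K_i) = 10.9 / 17.84 = 0.6111 m/day.
In each layer the seepage velocity is v_i = q/n_i, so the layer transit time is t_i = b_i·n_i / q:
  layer 1 (fine sand): t_1 = 3.08 × 0.17 / 0.6111 = 0.8568 d
  layer 2 (clean gravel): t_2 = 1.68 × 0.27 / 0.6111 = 0.7422 d
  layer 3 (fractured sandstone): t_3 = 1.59 × 0.08 / 0.6111 = 0.2081 d
  layer 4 (weathered basalt): t_4 = 12.4 × 0.08 / 0.6111 = 1.623 d
Total t = Σ t_i = 3.430 days.

3.43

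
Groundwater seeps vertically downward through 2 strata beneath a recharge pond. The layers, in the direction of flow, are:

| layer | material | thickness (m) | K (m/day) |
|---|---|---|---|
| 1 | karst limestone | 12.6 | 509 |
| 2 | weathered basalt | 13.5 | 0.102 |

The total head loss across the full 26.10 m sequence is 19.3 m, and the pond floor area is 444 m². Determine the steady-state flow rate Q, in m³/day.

Flow is perpendicular to layering, so the layers act in series and the equivalent K is the thickness-weighted harmonic mean.
Total thickness L = 12.6 + 13.5 = 26.10 m.
Σ(b_i/K_i) = 12.6/509 + 13.5/0.102 = 132.4 d.
K_eq = L / Σ(b_i/K_i) = 26.10 / 132.4 = 0.1972 m/day.
Q = K_eq · A · (Δh/L) = 0.1972 × 444 × (19.3/26.10) = 64.73 m³/day.

64.7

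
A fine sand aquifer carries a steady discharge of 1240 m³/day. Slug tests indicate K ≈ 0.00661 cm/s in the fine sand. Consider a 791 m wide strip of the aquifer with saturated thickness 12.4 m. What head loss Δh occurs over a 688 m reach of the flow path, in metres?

15.2

Convert K: 0.00661 cm/s × 864 = 5.711 m/day.
Cross-sectional area A = 791 × 12.4 = 9808 m².
From Q = K·A·i, i = Q / (K·A) = 1240 / (5.711 × 9808) = 0.02214.
Head loss Δh = i · L = 0.02214 × 688 = 15.23 m.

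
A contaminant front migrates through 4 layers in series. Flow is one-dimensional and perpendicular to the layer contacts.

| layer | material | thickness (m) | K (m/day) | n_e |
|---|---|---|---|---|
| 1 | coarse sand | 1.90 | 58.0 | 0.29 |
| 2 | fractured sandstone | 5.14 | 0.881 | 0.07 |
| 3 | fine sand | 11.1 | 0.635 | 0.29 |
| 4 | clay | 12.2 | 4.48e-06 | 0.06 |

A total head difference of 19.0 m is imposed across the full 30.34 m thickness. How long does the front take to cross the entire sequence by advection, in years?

With flow normal to the layers, continuity requires the same specific discharge q through every layer.
Σ(b_i/K_i) = 1.90/58.0 + 5.14/0.881 + 11.1/0.635 + 12.2/4.48e-06 = 2.723e+06 d.
q = Δh / Σ(b_i/K_i) = 19.0 / 2.723e+06 = 6.977e-06 m/day.
In each layer the seepage velocity is v_i = q/n_i, so the layer transit time is t_i = b_i·n_i / q:
  layer 1 (coarse sand): t_1 = 1.90 × 0.29 / 6.977e-06 = 78974 d
  layer 2 (fractured sandstone): t_2 = 5.14 × 0.07 / 6.977e-06 = 51570 d
  layer 3 (fine sand): t_3 = 11.1 × 0.29 / 6.977e-06 = 4.614e+05 d
  layer 4 (clay): t_4 = 12.2 × 0.06 / 6.977e-06 = 1.049e+05 d
Total t = Σ t_i = 6.968e+05 days = 1908 years.

1910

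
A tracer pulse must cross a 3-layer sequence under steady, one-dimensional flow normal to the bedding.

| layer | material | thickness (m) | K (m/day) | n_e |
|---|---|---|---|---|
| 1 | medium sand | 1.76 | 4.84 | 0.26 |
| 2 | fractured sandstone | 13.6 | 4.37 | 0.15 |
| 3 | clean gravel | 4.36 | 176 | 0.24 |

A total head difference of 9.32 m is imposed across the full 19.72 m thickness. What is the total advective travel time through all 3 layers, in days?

With flow normal to the layers, continuity requires the same specific discharge q through every layer.
Σ(b_i/K_i) = 1.76/4.84 + 13.6/4.37 + 4.36/176 = 3.501 d.
q = Δh / Σ(b_i/K_i) = 9.32 / 3.501 = 2.662 m/day.
In each layer the seepage velocity is v_i = q/n_i, so the layer transit time is t_i = b_i·n_i / q:
  layer 1 (medium sand): t_1 = 1.76 × 0.26 / 2.662 = 0.1719 d
  layer 2 (fractured sandstone): t_2 = 13.6 × 0.15 / 2.662 = 0.7662 d
  layer 3 (clean gravel): t_3 = 4.36 × 0.24 / 2.662 = 0.3930 d
Total t = Σ t_i = 1.331 days.

1.33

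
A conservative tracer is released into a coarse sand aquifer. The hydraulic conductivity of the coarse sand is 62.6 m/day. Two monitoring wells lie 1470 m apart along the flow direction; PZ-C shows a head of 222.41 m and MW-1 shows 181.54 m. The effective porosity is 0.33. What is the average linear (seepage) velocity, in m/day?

5.27

Hydraulic gradient i = (222.41 − 181.54) / 1470 = 40.87 / 1470 = 0.02780.
Darcy flux q = K · i = 62.60 × 0.02780 = 1.740 m/day.
Seepage velocity v = q / n_e = 1.740 / 0.33 = 5.274 m/day.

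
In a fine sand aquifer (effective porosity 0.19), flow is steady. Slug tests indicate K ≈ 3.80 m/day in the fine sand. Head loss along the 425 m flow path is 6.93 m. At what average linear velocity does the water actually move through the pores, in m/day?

0.326

Hydraulic gradient i = Δh / L = 6.93 / 425 = 0.01631.
Darcy flux q = K · i = 3.800 × 0.01631 = 0.06196 m/day.
Seepage velocity v = q / n_e = 0.06196 / 0.19 = 0.3261 m/day.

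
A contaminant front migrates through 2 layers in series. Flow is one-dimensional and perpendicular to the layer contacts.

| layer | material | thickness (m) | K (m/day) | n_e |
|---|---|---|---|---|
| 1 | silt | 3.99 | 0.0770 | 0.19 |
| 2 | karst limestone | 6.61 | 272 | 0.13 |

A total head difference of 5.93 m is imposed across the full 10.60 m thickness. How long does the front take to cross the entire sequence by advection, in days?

With flow normal to the layers, continuity requires the same specific discharge q through every layer.
Σ(b_i/K_i) = 3.99/0.0770 + 6.61/272 = 51.84 d.
q = Δh / Σ(b_i/K_i) = 5.93 / 51.84 = 0.1144 m/day.
In each layer the seepage velocity is v_i = q/n_i, so the layer transit time is t_i = b_i·n_i / q:
  layer 1 (silt): t_1 = 3.99 × 0.19 / 0.1144 = 6.628 d
  layer 2 (karst limestone): t_2 = 6.61 × 0.13 / 0.1144 = 7.512 d
Total t = Σ t_i = 14.14 days.

14.1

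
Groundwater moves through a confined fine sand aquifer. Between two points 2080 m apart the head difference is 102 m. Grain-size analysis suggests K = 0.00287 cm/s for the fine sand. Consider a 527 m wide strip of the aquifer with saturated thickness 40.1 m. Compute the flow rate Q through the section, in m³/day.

2570

Convert K: 0.00287 cm/s × 864 = 2.480 m/day.
Cross-sectional area A = 527 × 40.1 = 21133 m².
Hydraulic gradient i = Δh / L = 102 / 2080 = 0.04904.
Darcy's law: Q = K · A · i = 2.480 × 21133 × 0.04904 = 2570 m³/day.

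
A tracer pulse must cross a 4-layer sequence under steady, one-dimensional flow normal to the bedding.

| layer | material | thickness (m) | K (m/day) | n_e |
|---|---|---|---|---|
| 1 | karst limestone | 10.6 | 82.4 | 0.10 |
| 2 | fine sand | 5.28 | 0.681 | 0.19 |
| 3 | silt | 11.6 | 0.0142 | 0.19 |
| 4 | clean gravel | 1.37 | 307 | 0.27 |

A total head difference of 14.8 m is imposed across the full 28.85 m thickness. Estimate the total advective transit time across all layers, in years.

0.708

With flow normal to the layers, continuity requires the same specific discharge q through every layer.
Σ(b_i/K_i) = 10.6/82.4 + 5.28/0.681 + 11.6/0.0142 + 1.37/307 = 824.8 d.
q = Δh / Σ(b_i/K_i) = 14.8 / 824.8 = 0.01794 m/day.
In each layer the seepage velocity is v_i = q/n_i, so the layer transit time is t_i = b_i·n_i / q:
  layer 1 (karst limestone): t_1 = 10.6 × 0.10 / 0.01794 = 59.07 d
  layer 2 (fine sand): t_2 = 5.28 × 0.19 / 0.01794 = 55.91 d
  layer 3 (silt): t_3 = 11.6 × 0.19 / 0.01794 = 122.8 d
  layer 4 (clean gravel): t_4 = 1.37 × 0.27 / 0.01794 = 20.61 d
Total t = Σ t_i = 258.4 days = 0.7075 years.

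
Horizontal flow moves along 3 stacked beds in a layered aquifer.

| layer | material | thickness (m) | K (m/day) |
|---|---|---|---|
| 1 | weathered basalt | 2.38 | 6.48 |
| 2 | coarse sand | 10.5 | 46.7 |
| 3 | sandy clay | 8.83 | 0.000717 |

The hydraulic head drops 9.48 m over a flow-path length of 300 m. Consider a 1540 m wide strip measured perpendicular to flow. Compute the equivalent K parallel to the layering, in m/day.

Flow is parallel to layering, so each bed carries its own Darcy discharge and the transmissivities add.
Σ(K_i·b_i) = 6.48×2.38 + 46.7×10.5 + 0.000717×8.83 = 505.8 m²/day.
Total thickness b = 21.71 m, so K_eq = Σ(K_i·b_i)/b = 23.30 m/day.

23.3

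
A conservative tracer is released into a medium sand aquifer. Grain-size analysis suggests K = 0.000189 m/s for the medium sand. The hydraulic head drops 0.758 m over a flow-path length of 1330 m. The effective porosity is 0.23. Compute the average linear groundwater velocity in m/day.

Convert K: 0.000189 m/s × 86400 = 16.33 m/day.
Hydraulic gradient i = Δh / L = 0.758 / 1330 = 0.0005699.
Darcy flux q = K · i = 16.33 × 0.0005699 = 0.009307 m/day.
Seepage velocity v = q / n_e = 0.009307 / 0.23 = 0.04046 m/day.

0.0405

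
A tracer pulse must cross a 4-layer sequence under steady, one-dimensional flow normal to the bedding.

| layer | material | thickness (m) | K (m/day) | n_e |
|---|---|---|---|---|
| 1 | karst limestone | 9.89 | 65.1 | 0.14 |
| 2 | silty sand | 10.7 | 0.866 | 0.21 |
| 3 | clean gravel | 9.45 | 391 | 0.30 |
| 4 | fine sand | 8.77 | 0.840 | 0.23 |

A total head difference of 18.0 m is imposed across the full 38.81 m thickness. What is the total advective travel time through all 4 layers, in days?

With flow normal to the layers, continuity requires the same specific discharge q through every layer.
Σ(b_i/K_i) = 9.89/65.1 + 10.7/0.866 + 9.45/391 + 8.77/0.840 = 22.97 d.
q = Δh / Σ(b_i/K_i) = 18.0 / 22.97 = 0.7836 m/day.
In each layer the seepage velocity is v_i = q/n_i, so the layer transit time is t_i = b_i·n_i / q:
  layer 1 (karst limestone): t_1 = 9.89 × 0.14 / 0.7836 = 1.767 d
  layer 2 (silty sand): t_2 = 10.7 × 0.21 / 0.7836 = 2.868 d
  layer 3 (clean gravel): t_3 = 9.45 × 0.30 / 0.7836 = 3.618 d
  layer 4 (fine sand): t_4 = 8.77 × 0.23 / 0.7836 = 2.574 d
Total t = Σ t_i = 10.83 days.

10.8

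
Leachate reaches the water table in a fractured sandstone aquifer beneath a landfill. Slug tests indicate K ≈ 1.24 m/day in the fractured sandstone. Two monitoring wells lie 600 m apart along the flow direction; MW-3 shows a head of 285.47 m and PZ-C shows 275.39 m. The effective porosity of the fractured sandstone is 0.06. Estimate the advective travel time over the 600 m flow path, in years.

Hydraulic gradient i = (285.47 − 275.39) / 600 = 10.08 / 600 = 0.01680.
Darcy flux q = K · i = 1.240 × 0.01680 = 0.02083 m/day.
Seepage velocity v = q / n_e = 0.02083 / 0.06 = 0.3472 m/day.
Travel time t = L / v = 600 / 0.3472 = 1728 days = 4.731 years.

4.73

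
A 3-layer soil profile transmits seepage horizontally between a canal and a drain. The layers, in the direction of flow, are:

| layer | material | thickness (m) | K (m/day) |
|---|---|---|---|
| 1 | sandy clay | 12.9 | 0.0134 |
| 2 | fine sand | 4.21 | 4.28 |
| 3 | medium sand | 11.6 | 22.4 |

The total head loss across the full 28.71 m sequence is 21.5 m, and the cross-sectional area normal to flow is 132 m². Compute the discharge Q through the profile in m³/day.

Flow is perpendicular to layering, so the layers act in series and the equivalent K is the thickness-weighted harmonic mean.
Total thickness L = 12.9 + 4.21 + 11.6 = 28.71 m.
Σ(b_i/K_i) = 12.9/0.0134 + 4.21/4.28 + 11.6/22.4 = 964.2 d.
K_eq = L / Σ(b_i/K_i) = 28.71 / 964.2 = 0.02978 m/day.
Q = K_eq · A · (Δh/L) = 0.02978 × 132 × (21.5/28.71) = 2.943 m³/day.

2.94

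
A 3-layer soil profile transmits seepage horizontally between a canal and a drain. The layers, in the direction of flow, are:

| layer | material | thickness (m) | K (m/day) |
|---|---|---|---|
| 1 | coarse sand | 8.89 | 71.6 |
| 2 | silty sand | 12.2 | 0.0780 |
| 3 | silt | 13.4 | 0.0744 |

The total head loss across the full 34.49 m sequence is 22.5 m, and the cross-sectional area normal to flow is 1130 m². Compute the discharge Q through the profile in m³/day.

75.5

Flow is perpendicular to layering, so the layers act in series and the equivalent K is the thickness-weighted harmonic mean.
Total thickness L = 8.89 + 12.2 + 13.4 = 34.49 m.
Σ(b_i/K_i) = 8.89/71.6 + 12.2/0.0780 + 13.4/0.0744 = 336.6 d.
K_eq = L / Σ(b_i/K_i) = 34.49 / 336.6 = 0.1025 m/day.
Q = K_eq · A · (Δh/L) = 0.1025 × 1130 × (22.5/34.49) = 75.53 m³/day.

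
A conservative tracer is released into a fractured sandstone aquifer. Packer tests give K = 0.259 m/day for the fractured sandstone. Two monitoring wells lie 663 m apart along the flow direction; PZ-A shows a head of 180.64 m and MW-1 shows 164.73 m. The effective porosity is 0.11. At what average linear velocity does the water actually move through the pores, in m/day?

0.0565

Hydraulic gradient i = (180.64 − 164.73) / 663 = 15.91 / 663 = 0.02400.
Darcy flux q = K · i = 0.2590 × 0.02400 = 0.006215 m/day.
Seepage velocity v = q / n_e = 0.006215 / 0.11 = 0.05650 m/day.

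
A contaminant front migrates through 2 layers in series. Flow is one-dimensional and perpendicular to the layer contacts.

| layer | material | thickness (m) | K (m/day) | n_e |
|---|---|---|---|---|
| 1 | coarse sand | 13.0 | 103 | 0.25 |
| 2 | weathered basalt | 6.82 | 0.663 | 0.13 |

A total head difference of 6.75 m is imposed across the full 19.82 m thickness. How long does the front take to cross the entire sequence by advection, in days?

6.38

With flow normal to the layers, continuity requires the same specific discharge q through every layer.
Σ(b_i/K_i) = 13.0/103 + 6.82/0.663 = 10.41 d.
q = Δh / Σ(b_i/K_i) = 6.75 / 10.41 = 0.6482 m/day.
In each layer the seepage velocity is v_i = q/n_i, so the layer transit time is t_i = b_i·n_i / q:
  layer 1 (coarse sand): t_1 = 13.0 × 0.25 / 0.6482 = 5.014 d
  layer 2 (weathered basalt): t_2 = 6.82 × 0.13 / 0.6482 = 1.368 d
Total t = Σ t_i = 6.381 days.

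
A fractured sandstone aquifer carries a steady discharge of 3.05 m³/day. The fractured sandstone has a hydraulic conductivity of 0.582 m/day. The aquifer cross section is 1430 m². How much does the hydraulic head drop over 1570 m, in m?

From Q = K·A·i, i = Q / (K·A) = 3.05 / (0.5820 × 1430) = 0.003665.
Head loss Δh = i · L = 0.003665 × 1570 = 5.754 m.

5.75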